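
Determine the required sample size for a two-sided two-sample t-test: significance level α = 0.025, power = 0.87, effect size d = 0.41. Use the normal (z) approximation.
n = 135 per group

Sample size formula (two-sample t-test, normal approximation):
n = 2 · ((z_{α/2} + z_β) / d)²

z_{α/2} = 2.241 (for α = 0.025, two-sided)
z_β = 1.126 (for power = 0.87)
d = 0.41

n = 2 · ((2.241 + 1.126) / 0.41)²
n = 2 · (8.212)²
n ≈ 134.87
Round up to the next whole number: n = 135 per group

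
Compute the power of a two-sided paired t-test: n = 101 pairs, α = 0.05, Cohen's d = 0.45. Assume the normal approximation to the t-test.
Power ≈ 0.99

Power calculation (paired t-test, normal approximation):
z_β = d · √n - z_{α/2}
z_β = 0.45 · √101 - 1.960
z_β = 0.45 · 10.050 - 1.960
z_β = 2.562

Power = Φ(z_β) = Φ(2.562) ≈ 0.995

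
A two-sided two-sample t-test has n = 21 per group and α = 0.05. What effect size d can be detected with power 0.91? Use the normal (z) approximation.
d ≈ 1.02

Minimum detectable effect (two-sample t-test, normal approximation):
d = (z_{α/2} + z_β) / √(n/2)
d = (1.960 + 1.341) / √(21/2)
d = 3.301 / 3.240
d ≈ 1.02

By Cohen's convention (0.2 small / 0.5 medium / 0.8 large): large effect.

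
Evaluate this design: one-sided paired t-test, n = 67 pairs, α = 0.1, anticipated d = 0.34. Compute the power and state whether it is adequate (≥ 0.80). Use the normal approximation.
Power ≈ 0.93; the study is adequately powered (power ≥ 0.80)

Power calculation (paired t-test, normal approximation):
z_β = d · √n - z_α
z_β = 0.34 · √67 - 1.282
z_β = 0.34 · 8.185 - 1.282
z_β = 1.501

Power = Φ(z_β) = Φ(1.501) ≈ 0.933

Effect size d = 0.34 is small by Cohen's convention (0.2/0.5/0.8).

Threshold: power ≥ 0.80 is conventionally adequate.
Power ≈ 0.93 → the study is adequately powered (power ≥ 0.80).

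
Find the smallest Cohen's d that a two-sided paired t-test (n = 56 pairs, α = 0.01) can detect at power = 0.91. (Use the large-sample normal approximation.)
d ≈ 0.52

Minimum detectable effect (paired t-test, normal approximation):
d = (z_{α/2} + z_β) / √n
d = (2.576 + 1.341) / √56
d = 3.917 / 7.483
d ≈ 0.52

By Cohen's convention (0.2 small / 0.5 medium / 0.8 large): medium effect.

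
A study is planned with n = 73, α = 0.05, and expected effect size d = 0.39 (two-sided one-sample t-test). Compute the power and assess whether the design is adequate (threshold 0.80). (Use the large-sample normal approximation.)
Power ≈ 0.91; the study is adequately powered (power ≥ 0.80)

Power calculation (one-sample t-test, normal approximation):
z_β = d · √n - z_{α/2}
z_β = 0.39 · √73 - 1.960
z_β = 0.39 · 8.544 - 1.960
z_β = 1.372

Power = Φ(z_β) = Φ(1.372) ≈ 0.915

Effect size d = 0.39 is small by Cohen's convention (0.2/0.5/0.8).

Threshold: power ≥ 0.80 is conventionally adequate.
Power ≈ 0.91 → the study is adequately powered (power ≥ 0.80).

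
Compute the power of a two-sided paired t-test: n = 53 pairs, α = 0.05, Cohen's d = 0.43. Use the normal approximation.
Power ≈ 0.88

Power calculation (paired t-test, normal approximation):
z_β = d · √n - z_{α/2}
z_β = 0.43 · √53 - 1.960
z_β = 0.43 · 7.280 - 1.960
z_β = 1.170

Power = Φ(z_β) = Φ(1.170) ≈ 0.879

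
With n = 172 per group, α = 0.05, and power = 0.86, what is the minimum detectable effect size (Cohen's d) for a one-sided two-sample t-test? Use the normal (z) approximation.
d ≈ 0.29

Minimum detectable effect (two-sample t-test, normal approximation):
d = (z_α + z_β) / √(n/2)
d = (1.645 + 1.080) / √(172/2)
d = 2.725 / 9.274
d ≈ 0.29

By Cohen's convention (0.2 small / 0.5 medium / 0.8 large): small effect.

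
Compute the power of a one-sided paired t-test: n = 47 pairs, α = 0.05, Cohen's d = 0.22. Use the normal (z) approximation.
Power ≈ 0.45

Power calculation (paired t-test, normal approximation):
z_β = d · √n - z_α
z_β = 0.22 · √47 - 1.645
z_β = 0.22 · 6.856 - 1.645
z_β = -0.137

Power = Φ(z_β) = Φ(-0.137) ≈ 0.446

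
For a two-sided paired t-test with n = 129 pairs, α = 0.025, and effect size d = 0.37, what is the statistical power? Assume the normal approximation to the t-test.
Power ≈ 0.98

Power calculation (paired t-test, normal approximation):
z_β = d · √n - z_{α/2}
z_β = 0.37 · √129 - 2.241
z_β = 0.37 · 11.358 - 2.241
z_β = 1.961

Power = Φ(z_β) = Φ(1.961) ≈ 0.975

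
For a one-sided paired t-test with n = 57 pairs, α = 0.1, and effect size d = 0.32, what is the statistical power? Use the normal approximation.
Power ≈ 0.87

Power calculation (paired t-test, normal approximation):
z_β = d · √n - z_α
z_β = 0.32 · √57 - 1.282
z_β = 0.32 · 7.550 - 1.282
z_β = 1.134

Power = Φ(z_β) = Φ(1.134) ≈ 0.872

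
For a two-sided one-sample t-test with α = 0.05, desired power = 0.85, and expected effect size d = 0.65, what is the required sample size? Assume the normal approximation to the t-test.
n = 22

Sample size formula (one-sample t-test, normal approximation):
n = ((z_{α/2} + z_β) / d)²

z_{α/2} = 1.960 (for α = 0.05, two-sided)
z_β = 1.036 (for power = 0.85)
d = 0.65

n = ((1.960 + 1.036) / 0.65)²
n = (4.609)²
n ≈ 21.24
Round up to the next whole number: n = 22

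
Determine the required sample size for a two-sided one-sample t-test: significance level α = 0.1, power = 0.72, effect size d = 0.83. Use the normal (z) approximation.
n = 8

Sample size formula (one-sample t-test, normal approximation):
n = ((z_{α/2} + z_β) / d)²

z_{α/2} = 1.645 (for α = 0.1, two-sided)
z_β = 0.583 (for power = 0.72)
d = 0.83

n = ((1.645 + 0.583) / 0.83)²
n = (2.684)²
n ≈ 7.20
Round up to the next whole number: n = 8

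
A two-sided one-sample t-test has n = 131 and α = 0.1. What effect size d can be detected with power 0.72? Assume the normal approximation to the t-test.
d ≈ 0.19

Minimum detectable effect (one-sample t-test, normal approximation):
d = (z_{α/2} + z_β) / √n
d = (1.645 + 0.583) / √131
d = 2.228 / 11.446
d ≈ 0.19

By Cohen's convention (0.2 small / 0.5 medium / 0.8 large): very small effect.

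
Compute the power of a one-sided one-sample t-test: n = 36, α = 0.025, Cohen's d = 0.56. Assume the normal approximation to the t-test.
Power ≈ 0.92

Power calculation (one-sample t-test, normal approximation):
z_β = d · √n - z_α
z_β = 0.56 · √36 - 1.960
z_β = 0.56 · 6.000 - 1.960
z_β = 1.400

Power = Φ(z_β) = Φ(1.400) ≈ 0.919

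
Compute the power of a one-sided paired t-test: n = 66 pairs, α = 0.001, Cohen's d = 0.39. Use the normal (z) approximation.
Power ≈ 0.53

Power calculation (paired t-test, normal approximation):
z_β = d · √n - z_α
z_β = 0.39 · √66 - 3.090
z_β = 0.39 · 8.124 - 3.090
z_β = 0.078

Power = Φ(z_β) = Φ(0.078) ≈ 0.531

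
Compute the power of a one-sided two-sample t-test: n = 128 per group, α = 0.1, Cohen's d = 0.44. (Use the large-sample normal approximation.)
Power ≈ 0.99

Power calculation (two-sample t-test, normal approximation):
z_β = d · √(n/2) - z_α
z_β = 0.44 · √(128/2) - 1.282
z_β = 0.44 · 8.000 - 1.282
z_β = 2.238

Power = Φ(z_β) = Φ(2.238) ≈ 0.987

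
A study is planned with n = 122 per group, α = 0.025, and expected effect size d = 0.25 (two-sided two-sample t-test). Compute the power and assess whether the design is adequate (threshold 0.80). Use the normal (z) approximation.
Power ≈ 0.39; the study is underpowered (power < 0.80)

Power calculation (two-sample t-test, normal approximation):
z_β = d · √(n/2) - z_{α/2}
z_β = 0.25 · √(122/2) - 2.241
z_β = 0.25 · 7.810 - 2.241
z_β = -0.289

Power = Φ(z_β) = Φ(-0.289) ≈ 0.386

Effect size d = 0.25 is small by Cohen's convention (0.2/0.5/0.8).

Threshold: power ≥ 0.80 is conventionally adequate.
Power ≈ 0.39 → the study is underpowered (power < 0.80).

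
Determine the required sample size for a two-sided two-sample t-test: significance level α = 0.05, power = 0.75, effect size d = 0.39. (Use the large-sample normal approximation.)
n = 92 per group

Sample size formula (two-sample t-test, normal approximation):
n = 2 · ((z_{α/2} + z_β) / d)²

z_{α/2} = 1.960 (for α = 0.05, two-sided)
z_β = 0.674 (for power = 0.75)
d = 0.39

n = 2 · ((1.960 + 0.674) / 0.39)²
n = 2 · (6.754)²
n ≈ 91.23
Round up to the next whole number: n = 92 per group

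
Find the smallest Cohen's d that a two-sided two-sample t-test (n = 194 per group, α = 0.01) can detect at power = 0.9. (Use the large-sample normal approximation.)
d ≈ 0.39

Minimum detectable effect (two-sample t-test, normal approximation):
d = (z_{α/2} + z_β) / √(n/2)
d = (2.576 + 1.282) / √(194/2)
d = 3.857 / 9.849
d ≈ 0.39

By Cohen's convention (0.2 small / 0.5 medium / 0.8 large): small effect.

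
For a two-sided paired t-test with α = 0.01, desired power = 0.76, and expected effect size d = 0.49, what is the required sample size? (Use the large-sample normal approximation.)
n = 45 pairs

Sample size formula (paired t-test, normal approximation):
n = ((z_{α/2} + z_β) / d)²

z_{α/2} = 2.576 (for α = 0.01, two-sided)
z_β = 0.706 (for power = 0.76)
d = 0.49

n = ((2.576 + 0.706) / 0.49)²
n = (6.698)²
n ≈ 44.86
Round up to the next whole number: n = 45 pairs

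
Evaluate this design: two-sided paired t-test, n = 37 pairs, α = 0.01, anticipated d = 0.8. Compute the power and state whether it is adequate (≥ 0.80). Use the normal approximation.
Power ≈ 0.99; the study is adequately powered (power ≥ 0.80)

Power calculation (paired t-test, normal approximation):
z_β = d · √n - z_{α/2}
z_β = 0.8 · √37 - 2.576
z_β = 0.8 · 6.083 - 2.576
z_β = 2.290

Power = Φ(z_β) = Φ(2.290) ≈ 0.989

Effect size d = 0.8 is large by Cohen's convention (0.2/0.5/0.8).

Threshold: power ≥ 0.80 is conventionally adequate.
Power ≈ 0.99 → the study is adequately powered (power ≥ 0.80).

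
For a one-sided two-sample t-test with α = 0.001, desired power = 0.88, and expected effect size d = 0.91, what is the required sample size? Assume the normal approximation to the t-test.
n = 44 per group

Sample size formula (two-sample t-test, normal approximation):
n = 2 · ((z_α + z_β) / d)²

z_α = 3.090 (for α = 0.001, one-sided)
z_β = 1.175 (for power = 0.88)
d = 0.91

n = 2 · ((3.090 + 1.175) / 0.91)²
n = 2 · (4.687)²
n ≈ 43.94
Round up to the next whole number: n = 44 per group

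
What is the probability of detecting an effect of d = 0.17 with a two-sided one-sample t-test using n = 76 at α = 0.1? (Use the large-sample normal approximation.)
Power ≈ 0.44

Power calculation (one-sample t-test, normal approximation):
z_β = d · √n - z_{α/2}
z_β = 0.17 · √76 - 1.645
z_β = 0.17 · 8.718 - 1.645
z_β = -0.163

Power = Φ(z_β) = Φ(-0.163) ≈ 0.435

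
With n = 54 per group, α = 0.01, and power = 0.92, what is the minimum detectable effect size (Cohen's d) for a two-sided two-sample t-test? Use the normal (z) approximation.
d ≈ 0.77

Minimum detectable effect (two-sample t-test, normal approximation):
d = (z_{α/2} + z_β) / √(n/2)
d = (2.576 + 1.405) / √(54/2)
d = 3.981 / 5.196
d ≈ 0.77

By Cohen's convention (0.2 small / 0.5 medium / 0.8 large): medium effect.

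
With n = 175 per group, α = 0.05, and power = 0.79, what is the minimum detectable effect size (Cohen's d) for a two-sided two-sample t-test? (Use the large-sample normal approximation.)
d ≈ 0.30

Minimum detectable effect (two-sample t-test, normal approximation):
d = (z_{α/2} + z_β) / √(n/2)
d = (1.960 + 0.806) / √(175/2)
d = 2.766 / 9.354
d ≈ 0.30

By Cohen's convention (0.2 small / 0.5 medium / 0.8 large): small effect.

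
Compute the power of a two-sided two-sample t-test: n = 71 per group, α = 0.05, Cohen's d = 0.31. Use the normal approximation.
Power ≈ 0.46

Power calculation (two-sample t-test, normal approximation):
z_β = d · √(n/2) - z_{α/2}
z_β = 0.31 · √(71/2) - 1.960
z_β = 0.31 · 5.958 - 1.960
z_β = -0.113

Power = Φ(z_β) = Φ(-0.113) ≈ 0.455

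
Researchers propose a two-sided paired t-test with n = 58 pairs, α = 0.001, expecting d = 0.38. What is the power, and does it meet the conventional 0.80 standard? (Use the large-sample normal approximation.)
Power ≈ 0.35; the study is underpowered (power < 0.80)

Power calculation (paired t-test, normal approximation):
z_β = d · √n - z_{α/2}
z_β = 0.38 · √58 - 3.291
z_β = 0.38 · 7.616 - 3.291
z_β = -0.397

Power = Φ(z_β) = Φ(-0.397) ≈ 0.346

Effect size d = 0.38 is small by Cohen's convention (0.2/0.5/0.8).

Threshold: power ≥ 0.80 is conventionally adequate.
Power ≈ 0.35 → the study is underpowered (power < 0.80).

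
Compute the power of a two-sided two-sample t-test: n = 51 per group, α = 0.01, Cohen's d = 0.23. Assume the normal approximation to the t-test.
Power ≈ 0.08

Power calculation (two-sample t-test, normal approximation):
z_β = d · √(n/2) - z_{α/2}
z_β = 0.23 · √(51/2) - 2.576
z_β = 0.23 · 5.050 - 2.576
z_β = -1.414

Power = Φ(z_β) = Φ(-1.414) ≈ 0.079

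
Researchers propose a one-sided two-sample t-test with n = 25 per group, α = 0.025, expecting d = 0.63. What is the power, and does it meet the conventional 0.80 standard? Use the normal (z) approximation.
Power ≈ 0.61; the study is underpowered (power < 0.80)

Power calculation (two-sample t-test, normal approximation):
z_β = d · √(n/2) - z_α
z_β = 0.63 · √(25/2) - 1.960
z_β = 0.63 · 3.536 - 1.960
z_β = 0.267

Power = Φ(z_β) = Φ(0.267) ≈ 0.605

Effect size d = 0.63 is medium by Cohen's convention (0.2/0.5/0.8).

Threshold: power ≥ 0.80 is conventionally adequate.
Power ≈ 0.61 → the study is underpowered (power < 0.80).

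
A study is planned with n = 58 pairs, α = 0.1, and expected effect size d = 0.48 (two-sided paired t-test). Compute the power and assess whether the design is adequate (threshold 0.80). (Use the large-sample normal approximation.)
Power ≈ 0.98; the study is adequately powered (power ≥ 0.80)

Power calculation (paired t-test, normal approximation):
z_β = d · √n - z_{α/2}
z_β = 0.48 · √58 - 1.645
z_β = 0.48 · 7.616 - 1.645
z_β = 2.011

Power = Φ(z_β) = Φ(2.011) ≈ 0.978

Effect size d = 0.48 is small by Cohen's convention (0.2/0.5/0.8).

Threshold: power ≥ 0.80 is conventionally adequate.
Power ≈ 0.98 → the study is adequately powered (power ≥ 0.80).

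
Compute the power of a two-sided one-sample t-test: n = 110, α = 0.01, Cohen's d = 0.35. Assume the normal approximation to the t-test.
Power ≈ 0.86

Power calculation (one-sample t-test, normal approximation):
z_β = d · √n - z_{α/2}
z_β = 0.35 · √110 - 2.576
z_β = 0.35 · 10.488 - 2.576
z_β = 1.095

Power = Φ(z_β) = Φ(1.095) ≈ 0.863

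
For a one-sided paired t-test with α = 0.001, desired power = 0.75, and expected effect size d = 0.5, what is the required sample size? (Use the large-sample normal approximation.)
n = 57 pairs

Sample size formula (paired t-test, normal approximation):
n = ((z_α + z_β) / d)²

z_α = 3.090 (for α = 0.001, one-sided)
z_β = 0.674 (for power = 0.75)
d = 0.5

n = ((3.090 + 0.674) / 0.5)²
n = (7.528)²
n ≈ 56.67
Round up to the next whole number: n = 57 pairs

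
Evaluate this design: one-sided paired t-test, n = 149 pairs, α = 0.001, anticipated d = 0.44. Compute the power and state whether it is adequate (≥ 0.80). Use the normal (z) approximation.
Power ≈ 0.99; the study is adequately powered (power ≥ 0.80)

Power calculation (paired t-test, normal approximation):
z_β = d · √n - z_α
z_β = 0.44 · √149 - 3.090
z_β = 0.44 · 12.207 - 3.090
z_β = 2.281

Power = Φ(z_β) = Φ(2.281) ≈ 0.989

Effect size d = 0.44 is small by Cohen's convention (0.2/0.5/0.8).

Threshold: power ≥ 0.80 is conventionally adequate.
Power ≈ 0.99 → the study is adequately powered (power ≥ 0.80).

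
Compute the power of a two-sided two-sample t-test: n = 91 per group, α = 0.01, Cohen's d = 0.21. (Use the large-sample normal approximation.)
Power ≈ 0.12

Power calculation (two-sample t-test, normal approximation):
z_β = d · √(n/2) - z_{α/2}
z_β = 0.21 · √(91/2) - 2.576
z_β = 0.21 · 6.745 - 2.576
z_β = -1.159

Power = Φ(z_β) = Φ(-1.159) ≈ 0.123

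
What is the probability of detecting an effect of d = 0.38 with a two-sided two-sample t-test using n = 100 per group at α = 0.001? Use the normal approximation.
Power ≈ 0.27

Power calculation (two-sample t-test, normal approximation):
z_β = d · √(n/2) - z_{α/2}
z_β = 0.38 · √(100/2) - 3.291
z_β = 0.38 · 7.071 - 3.291
z_β = -0.604

Power = Φ(z_β) = Φ(-0.604) ≈ 0.273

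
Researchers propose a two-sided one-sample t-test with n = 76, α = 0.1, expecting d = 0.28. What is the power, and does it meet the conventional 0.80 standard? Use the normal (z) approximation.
Power ≈ 0.79; the study is underpowered (power < 0.80)

Power calculation (one-sample t-test, normal approximation):
z_β = d · √n - z_{α/2}
z_β = 0.28 · √76 - 1.645
z_β = 0.28 · 8.718 - 1.645
z_β = 0.796

Power = Φ(z_β) = Φ(0.796) ≈ 0.787

Effect size d = 0.28 is small by Cohen's convention (0.2/0.5/0.8).

Threshold: power ≥ 0.80 is conventionally adequate.
Power ≈ 0.79 → the study is underpowered (power < 0.80).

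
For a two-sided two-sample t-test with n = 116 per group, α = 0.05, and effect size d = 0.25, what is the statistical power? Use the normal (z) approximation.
Power ≈ 0.48

Power calculation (two-sample t-test, normal approximation):
z_β = d · √(n/2) - z_{α/2}
z_β = 0.25 · √(116/2) - 1.960
z_β = 0.25 · 7.616 - 1.960
z_β = -0.056

Power = Φ(z_β) = Φ(-0.056) ≈ 0.478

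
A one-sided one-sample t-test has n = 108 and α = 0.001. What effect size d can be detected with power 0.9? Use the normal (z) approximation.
d ≈ 0.42

Minimum detectable effect (one-sample t-test, normal approximation):
d = (z_α + z_β) / √n
d = (3.090 + 1.282) / √108
d = 4.372 / 10.392
d ≈ 0.42

By Cohen's convention (0.2 small / 0.5 medium / 0.8 large): small effect.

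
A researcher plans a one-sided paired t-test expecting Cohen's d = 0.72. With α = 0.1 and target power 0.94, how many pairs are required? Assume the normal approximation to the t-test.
n = 16 pairs

Sample size formula (paired t-test, normal approximation):
n = ((z_α + z_β) / d)²

z_α = 1.282 (for α = 0.1, one-sided)
z_β = 1.555 (for power = 0.94)
d = 0.72

n = ((1.282 + 1.555) / 0.72)²
n = (3.940)²
n ≈ 15.52
Round up to the next whole number: n = 16 pairs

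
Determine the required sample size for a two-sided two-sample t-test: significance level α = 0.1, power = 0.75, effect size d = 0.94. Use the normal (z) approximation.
n = 13 per group

Sample size formula (two-sample t-test, normal approximation):
n = 2 · ((z_{α/2} + z_β) / d)²

z_{α/2} = 1.645 (for α = 0.1, two-sided)
z_β = 0.674 (for power = 0.75)
d = 0.94

n = 2 · ((1.645 + 0.674) / 0.94)²
n = 2 · (2.467)²
n ≈ 12.17
Round up to the next whole number: n = 13 per group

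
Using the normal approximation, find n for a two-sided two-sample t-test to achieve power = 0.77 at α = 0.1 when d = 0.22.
n = 235 per group

Sample size formula (two-sample t-test, normal approximation):
n = 2 · ((z_{α/2} + z_β) / d)²

z_{α/2} = 1.645 (for α = 0.1, two-sided)
z_β = 0.739 (for power = 0.77)
d = 0.22

n = 2 · ((1.645 + 0.739) / 0.22)²
n = 2 · (10.836)²
n ≈ 234.84
Round up to the next whole number: n = 235 per group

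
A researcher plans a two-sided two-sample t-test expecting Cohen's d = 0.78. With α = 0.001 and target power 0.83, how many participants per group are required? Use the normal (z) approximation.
n = 60 per group

Sample size formula (two-sample t-test, normal approximation):
n = 2 · ((z_{α/2} + z_β) / d)²

z_{α/2} = 3.291 (for α = 0.001, two-sided)
z_β = 0.954 (for power = 0.83)
d = 0.78

n = 2 · ((3.291 + 0.954) / 0.78)²
n = 2 · (5.442)²
n ≈ 59.23
Round up to the next whole number: n = 60 per group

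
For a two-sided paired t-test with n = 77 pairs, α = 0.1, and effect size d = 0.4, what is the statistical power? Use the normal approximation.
Power ≈ 0.97

Power calculation (paired t-test, normal approximation):
z_β = d · √n - z_{α/2}
z_β = 0.4 · √77 - 1.645
z_β = 0.4 · 8.775 - 1.645
z_β = 1.865

Power = Φ(z_β) = Φ(1.865) ≈ 0.969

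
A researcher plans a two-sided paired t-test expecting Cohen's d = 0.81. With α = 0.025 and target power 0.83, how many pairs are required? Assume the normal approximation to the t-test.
n = 16 pairs

Sample size formula (paired t-test, normal approximation):
n = ((z_{α/2} + z_β) / d)²

z_{α/2} = 2.241 (for α = 0.025, two-sided)
z_β = 0.954 (for power = 0.83)
d = 0.81

n = ((2.241 + 0.954) / 0.81)²
n = (3.944)²
n ≈ 15.56
Round up to the next whole number: n = 16 pairs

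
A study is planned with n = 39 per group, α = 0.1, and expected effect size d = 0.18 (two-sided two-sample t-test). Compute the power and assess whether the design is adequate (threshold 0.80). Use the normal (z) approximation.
Power ≈ 0.20; the study is underpowered (power < 0.80)

Power calculation (two-sample t-test, normal approximation):
z_β = d · √(n/2) - z_{α/2}
z_β = 0.18 · √(39/2) - 1.645
z_β = 0.18 · 4.416 - 1.645
z_β = -0.850

Power = Φ(z_β) = Φ(-0.850) ≈ 0.198

Effect size d = 0.18 is very small by Cohen's convention (0.2/0.5/0.8).

Threshold: power ≥ 0.80 is conventionally adequate.
Power ≈ 0.20 → the study is underpowered (power < 0.80).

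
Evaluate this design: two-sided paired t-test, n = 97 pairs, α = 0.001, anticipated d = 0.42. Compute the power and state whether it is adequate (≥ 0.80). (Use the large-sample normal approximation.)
Power ≈ 0.80; the study is adequately powered (power ≥ 0.80)

Power calculation (paired t-test, normal approximation):
z_β = d · √n - z_{α/2}
z_β = 0.42 · √97 - 3.291
z_β = 0.42 · 9.849 - 3.291
z_β = 0.846

Power = Φ(z_β) = Φ(0.846) ≈ 0.801

Effect size d = 0.42 is small by Cohen's convention (0.2/0.5/0.8).

Threshold: power ≥ 0.80 is conventionally adequate.
Power ≈ 0.80 → the study is adequately powered (power ≥ 0.80).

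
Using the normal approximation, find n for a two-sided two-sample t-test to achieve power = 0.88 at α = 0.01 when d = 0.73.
n = 53 per group

Sample size formula (two-sample t-test, normal approximation):
n = 2 · ((z_{α/2} + z_β) / d)²

z_{α/2} = 2.576 (for α = 0.01, two-sided)
z_β = 1.175 (for power = 0.88)
d = 0.73

n = 2 · ((2.576 + 1.175) / 0.73)²
n = 2 · (5.138)²
n ≈ 52.80
Round up to the next whole number: n = 53 per group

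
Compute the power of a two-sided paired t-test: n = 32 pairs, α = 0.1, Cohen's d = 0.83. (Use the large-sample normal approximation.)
Power ≈ 1.00

Power calculation (paired t-test, normal approximation):
z_β = d · √n - z_{α/2}
z_β = 0.83 · √32 - 1.645
z_β = 0.83 · 5.657 - 1.645
z_β = 3.050

Power = Φ(z_β) = Φ(3.050) ≈ 0.999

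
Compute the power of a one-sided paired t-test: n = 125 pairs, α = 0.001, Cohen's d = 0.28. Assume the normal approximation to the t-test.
Power ≈ 0.52

Power calculation (paired t-test, normal approximation):
z_β = d · √n - z_α
z_β = 0.28 · √125 - 3.090
z_β = 0.28 · 11.180 - 3.090
z_β = 0.040

Power = Φ(z_β) = Φ(0.040) ≈ 0.516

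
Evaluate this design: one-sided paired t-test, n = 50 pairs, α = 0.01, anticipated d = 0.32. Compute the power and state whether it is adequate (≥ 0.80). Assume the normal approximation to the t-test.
Power ≈ 0.47; the study is underpowered (power < 0.80)

Power calculation (paired t-test, normal approximation):
z_β = d · √n - z_α
z_β = 0.32 · √50 - 2.326
z_β = 0.32 · 7.071 - 2.326
z_β = -0.064

Power = Φ(z_β) = Φ(-0.064) ≈ 0.475

Effect size d = 0.32 is small by Cohen's convention (0.2/0.5/0.8).

Threshold: power ≥ 0.80 is conventionally adequate.
Power ≈ 0.47 → the study is underpowered (power < 0.80).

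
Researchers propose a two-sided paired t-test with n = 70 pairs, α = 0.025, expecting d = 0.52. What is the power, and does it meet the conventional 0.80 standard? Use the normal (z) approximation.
Power ≈ 0.98; the study is adequately powered (power ≥ 0.80)

Power calculation (paired t-test, normal approximation):
z_β = d · √n - z_{α/2}
z_β = 0.52 · √70 - 2.241
z_β = 0.52 · 8.367 - 2.241
z_β = 2.109

Power = Φ(z_β) = Φ(2.109) ≈ 0.983

Effect size d = 0.52 is medium by Cohen's convention (0.2/0.5/0.8).

Threshold: power ≥ 0.80 is conventionally adequate.
Power ≈ 0.98 → the study is adequately powered (power ≥ 0.80).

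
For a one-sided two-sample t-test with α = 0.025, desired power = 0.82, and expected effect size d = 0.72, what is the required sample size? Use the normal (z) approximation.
n = 32 per group

Sample size formula (two-sample t-test, normal approximation):
n = 2 · ((z_α + z_β) / d)²

z_α = 1.960 (for α = 0.025, one-sided)
z_β = 0.915 (for power = 0.82)
d = 0.72

n = 2 · ((1.960 + 0.915) / 0.72)²
n = 2 · (3.993)²
n ≈ 31.89
Round up to the next whole number: n = 32 per group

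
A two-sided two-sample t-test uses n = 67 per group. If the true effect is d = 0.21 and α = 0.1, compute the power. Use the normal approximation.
Power ≈ 0.33

Power calculation (two-sample t-test, normal approximation):
z_β = d · √(n/2) - z_{α/2}
z_β = 0.21 · √(67/2) - 1.645
z_β = 0.21 · 5.788 - 1.645
z_β = -0.429

Power = Φ(z_β) = Φ(-0.429) ≈ 0.334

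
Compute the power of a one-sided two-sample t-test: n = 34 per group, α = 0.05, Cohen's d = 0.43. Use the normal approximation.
Power ≈ 0.55

Power calculation (two-sample t-test, normal approximation):
z_β = d · √(n/2) - z_α
z_β = 0.43 · √(34/2) - 1.645
z_β = 0.43 · 4.123 - 1.645
z_β = 0.128

Power = Φ(z_β) = Φ(0.128) ≈ 0.551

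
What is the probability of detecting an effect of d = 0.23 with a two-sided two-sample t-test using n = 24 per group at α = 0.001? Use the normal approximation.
Power ≈ 0.01

Power calculation (two-sample t-test, normal approximation):
z_β = d · √(n/2) - z_{α/2}
z_β = 0.23 · √(24/2) - 3.291
z_β = 0.23 · 3.464 - 3.291
z_β = -2.494

Power = Φ(z_β) = Φ(-2.494) ≈ 0.006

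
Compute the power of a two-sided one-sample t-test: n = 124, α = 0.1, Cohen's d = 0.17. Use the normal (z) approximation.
Power ≈ 0.60

Power calculation (one-sample t-test, normal approximation):
z_β = d · √n - z_{α/2}
z_β = 0.17 · √124 - 1.645
z_β = 0.17 · 11.136 - 1.645
z_β = 0.248

Power = Φ(z_β) = Φ(0.248) ≈ 0.598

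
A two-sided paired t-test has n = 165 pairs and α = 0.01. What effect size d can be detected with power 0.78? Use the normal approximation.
d ≈ 0.26

Minimum detectable effect (paired t-test, normal approximation):
d = (z_{α/2} + z_β) / √n
d = (2.576 + 0.772) / √165
d = 3.348 / 12.845
d ≈ 0.26

By Cohen's convention (0.2 small / 0.5 medium / 0.8 large): small effect.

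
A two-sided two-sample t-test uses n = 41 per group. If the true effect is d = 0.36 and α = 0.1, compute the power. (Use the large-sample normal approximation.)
Power ≈ 0.49

Power calculation (two-sample t-test, normal approximation):
z_β = d · √(n/2) - z_{α/2}
z_β = 0.36 · √(41/2) - 1.645
z_β = 0.36 · 4.528 - 1.645
z_β = -0.015

Power = Φ(z_β) = Φ(-0.015) ≈ 0.494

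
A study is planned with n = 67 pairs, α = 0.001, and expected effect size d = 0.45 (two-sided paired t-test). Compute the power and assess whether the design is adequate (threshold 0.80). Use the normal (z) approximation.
Power ≈ 0.65; the study is underpowered (power < 0.80)

Power calculation (paired t-test, normal approximation):
z_β = d · √n - z_{α/2}
z_β = 0.45 · √67 - 3.291
z_β = 0.45 · 8.185 - 3.291
z_β = 0.393

Power = Φ(z_β) = Φ(0.393) ≈ 0.653

Effect size d = 0.45 is small by Cohen's convention (0.2/0.5/0.8).

Threshold: power ≥ 0.80 is conventionally adequate.
Power ≈ 0.65 → the study is underpowered (power < 0.80).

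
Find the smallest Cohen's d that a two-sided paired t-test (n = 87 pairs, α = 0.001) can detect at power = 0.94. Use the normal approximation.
d ≈ 0.52

Minimum detectable effect (paired t-test, normal approximation):
d = (z_{α/2} + z_β) / √n
d = (3.291 + 1.555) / √87
d = 4.845 / 9.327
d ≈ 0.52

By Cohen's convention (0.2 small / 0.5 medium / 0.8 large): medium effect.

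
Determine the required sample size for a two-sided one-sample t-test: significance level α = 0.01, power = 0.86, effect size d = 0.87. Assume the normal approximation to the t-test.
n = 18

Sample size formula (one-sample t-test, normal approximation):
n = ((z_{α/2} + z_β) / d)²

z_{α/2} = 2.576 (for α = 0.01, two-sided)
z_β = 1.080 (for power = 0.86)
d = 0.87

n = ((2.576 + 1.080) / 0.87)²
n = (4.202)²
n ≈ 17.66
Round up to the next whole number: n = 18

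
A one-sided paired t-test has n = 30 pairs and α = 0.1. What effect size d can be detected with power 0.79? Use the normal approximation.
d ≈ 0.38

Minimum detectable effect (paired t-test, normal approximation):
d = (z_α + z_β) / √n
d = (1.282 + 0.806) / √30
d = 2.088 / 5.477
d ≈ 0.38

By Cohen's convention (0.2 small / 0.5 medium / 0.8 large): small effect.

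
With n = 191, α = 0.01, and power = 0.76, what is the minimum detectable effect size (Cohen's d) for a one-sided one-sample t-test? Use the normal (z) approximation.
d ≈ 0.22

Minimum detectable effect (one-sample t-test, normal approximation):
d = (z_α + z_β) / √n
d = (2.326 + 0.706) / √191
d = 3.033 / 13.820
d ≈ 0.22

By Cohen's convention (0.2 small / 0.5 medium / 0.8 large): small effect.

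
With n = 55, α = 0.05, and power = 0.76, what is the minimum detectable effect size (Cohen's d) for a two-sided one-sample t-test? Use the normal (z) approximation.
d ≈ 0.36

Minimum detectable effect (one-sample t-test, normal approximation):
d = (z_{α/2} + z_β) / √n
d = (1.960 + 0.706) / √55
d = 2.666 / 7.416
d ≈ 0.36

By Cohen's convention (0.2 small / 0.5 medium / 0.8 large): small effect.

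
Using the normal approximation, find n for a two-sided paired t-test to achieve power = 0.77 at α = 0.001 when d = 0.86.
n = 22 pairs

Sample size formula (paired t-test, normal approximation):
n = ((z_{α/2} + z_β) / d)²

z_{α/2} = 3.291 (for α = 0.001, two-sided)
z_β = 0.739 (for power = 0.77)
d = 0.86

n = ((3.291 + 0.739) / 0.86)²
n = (4.686)²
n ≈ 21.96
Round up to the next whole number: n = 22 pairs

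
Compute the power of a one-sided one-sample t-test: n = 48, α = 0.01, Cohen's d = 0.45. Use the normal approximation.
Power ≈ 0.79

Power calculation (one-sample t-test, normal approximation):
z_β = d · √n - z_α
z_β = 0.45 · √48 - 2.326
z_β = 0.45 · 6.928 - 2.326
z_β = 0.791

Power = Φ(z_β) = Φ(0.791) ≈ 0.786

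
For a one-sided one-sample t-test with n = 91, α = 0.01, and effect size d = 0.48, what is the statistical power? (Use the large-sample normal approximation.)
Power ≈ 0.99

Power calculation (one-sample t-test, normal approximation):
z_β = d · √n - z_α
z_β = 0.48 · √91 - 2.326
z_β = 0.48 · 9.539 - 2.326
z_β = 2.253

Power = Φ(z_β) = Φ(2.253) ≈ 0.988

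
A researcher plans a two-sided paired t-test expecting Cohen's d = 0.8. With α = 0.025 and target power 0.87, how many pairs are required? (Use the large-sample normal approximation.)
n = 18 pairs

Sample size formula (paired t-test, normal approximation):
n = ((z_{α/2} + z_β) / d)²

z_{α/2} = 2.241 (for α = 0.025, two-sided)
z_β = 1.126 (for power = 0.87)
d = 0.8

n = ((2.241 + 1.126) / 0.8)²
n = (4.209)²
n ≈ 17.72
Round up to the next whole number: n = 18 pairs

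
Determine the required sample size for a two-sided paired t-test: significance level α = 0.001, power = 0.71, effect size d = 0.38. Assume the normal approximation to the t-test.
n = 103 pairs

Sample size formula (paired t-test, normal approximation):
n = ((z_{α/2} + z_β) / d)²

z_{α/2} = 3.291 (for α = 0.001, two-sided)
z_β = 0.553 (for power = 0.71)
d = 0.38

n = ((3.291 + 0.553) / 0.38)²
n = (10.116)²
n ≈ 102.33
Round up to the next whole number: n = 103 pairs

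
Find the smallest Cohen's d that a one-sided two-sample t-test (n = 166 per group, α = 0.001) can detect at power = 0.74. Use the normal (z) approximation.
d ≈ 0.41

Minimum detectable effect (two-sample t-test, normal approximation):
d = (z_α + z_β) / √(n/2)
d = (3.090 + 0.643) / √(166/2)
d = 3.734 / 9.110
d ≈ 0.41

By Cohen's convention (0.2 small / 0.5 medium / 0.8 large): small effect.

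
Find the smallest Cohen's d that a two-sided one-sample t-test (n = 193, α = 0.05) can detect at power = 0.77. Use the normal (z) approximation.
d ≈ 0.19

Minimum detectable effect (one-sample t-test, normal approximation):
d = (z_{α/2} + z_β) / √n
d = (1.960 + 0.739) / √193
d = 2.699 / 13.892
d ≈ 0.19

By Cohen's convention (0.2 small / 0.5 medium / 0.8 large): very small effect.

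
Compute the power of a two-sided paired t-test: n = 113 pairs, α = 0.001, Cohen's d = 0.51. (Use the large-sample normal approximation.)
Power ≈ 0.98

Power calculation (paired t-test, normal approximation):
z_β = d · √n - z_{α/2}
z_β = 0.51 · √113 - 3.291
z_β = 0.51 · 10.630 - 3.291
z_β = 2.131

Power = Φ(z_β) = Φ(2.131) ≈ 0.983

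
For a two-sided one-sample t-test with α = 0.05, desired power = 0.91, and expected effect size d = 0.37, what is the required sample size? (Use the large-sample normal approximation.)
n = 80

Sample size formula (one-sample t-test, normal approximation):
n = ((z_{α/2} + z_β) / d)²

z_{α/2} = 1.960 (for α = 0.05, two-sided)
z_β = 1.341 (for power = 0.91)
d = 0.37

n = ((1.960 + 1.341) / 0.37)²
n = (8.922)²
n ≈ 79.60
Round up to the next whole number: n = 80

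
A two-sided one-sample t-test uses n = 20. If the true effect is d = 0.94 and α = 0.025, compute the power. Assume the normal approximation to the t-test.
Power ≈ 0.98

Power calculation (one-sample t-test, normal approximation):
z_β = d · √n - z_{α/2}
z_β = 0.94 · √20 - 2.241
z_β = 0.94 · 4.472 - 2.241
z_β = 1.962

Power = Φ(z_β) = Φ(1.962) ≈ 0.975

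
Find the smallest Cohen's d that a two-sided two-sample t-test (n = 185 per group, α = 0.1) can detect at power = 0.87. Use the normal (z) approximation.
d ≈ 0.29

Minimum detectable effect (two-sample t-test, normal approximation):
d = (z_{α/2} + z_β) / √(n/2)
d = (1.645 + 1.126) / √(185/2)
d = 2.771 / 9.618
d ≈ 0.29

By Cohen's convention (0.2 small / 0.5 medium / 0.8 large): small effect.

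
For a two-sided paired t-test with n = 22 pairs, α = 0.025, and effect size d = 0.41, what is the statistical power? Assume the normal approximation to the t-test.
Power ≈ 0.38

Power calculation (paired t-test, normal approximation):
z_β = d · √n - z_{α/2}
z_β = 0.41 · √22 - 2.241
z_β = 0.41 · 4.690 - 2.241
z_β = -0.318

Power = Φ(z_β) = Φ(-0.318) ≈ 0.375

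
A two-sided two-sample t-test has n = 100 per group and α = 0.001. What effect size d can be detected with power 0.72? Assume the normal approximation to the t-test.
d ≈ 0.55

Minimum detectable effect (two-sample t-test, normal approximation):
d = (z_{α/2} + z_β) / √(n/2)
d = (3.291 + 0.583) / √(100/2)
d = 3.873 / 7.071
d ≈ 0.55

By Cohen's convention (0.2 small / 0.5 medium / 0.8 large): medium effect.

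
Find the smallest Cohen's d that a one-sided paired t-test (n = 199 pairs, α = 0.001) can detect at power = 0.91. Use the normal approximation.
d ≈ 0.31

Minimum detectable effect (paired t-test, normal approximation):
d = (z_α + z_β) / √n
d = (3.090 + 1.341) / √199
d = 4.431 / 14.107
d ≈ 0.31

By Cohen's convention (0.2 small / 0.5 medium / 0.8 large): small effect.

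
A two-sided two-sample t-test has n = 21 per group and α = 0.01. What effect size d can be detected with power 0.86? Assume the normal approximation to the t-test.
d ≈ 1.13

Minimum detectable effect (two-sample t-test, normal approximation):
d = (z_{α/2} + z_β) / √(n/2)
d = (2.576 + 1.080) / √(21/2)
d = 3.656 / 3.240
d ≈ 1.13

By Cohen's convention (0.2 small / 0.5 medium / 0.8 large): large effect.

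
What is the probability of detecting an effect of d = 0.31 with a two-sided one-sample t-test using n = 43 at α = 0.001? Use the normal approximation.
Power ≈ 0.10

Power calculation (one-sample t-test, normal approximation):
z_β = d · √n - z_{α/2}
z_β = 0.31 · √43 - 3.291
z_β = 0.31 · 6.557 - 3.291
z_β = -1.258

Power = Φ(z_β) = Φ(-1.258) ≈ 0.104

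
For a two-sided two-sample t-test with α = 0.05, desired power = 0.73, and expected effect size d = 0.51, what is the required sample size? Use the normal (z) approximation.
n = 51 per group

Sample size formula (two-sample t-test, normal approximation):
n = 2 · ((z_{α/2} + z_β) / d)²

z_{α/2} = 1.960 (for α = 0.05, two-sided)
z_β = 0.613 (for power = 0.73)
d = 0.51

n = 2 · ((1.960 + 0.613) / 0.51)²
n = 2 · (5.045)²
n ≈ 50.90
Round up to the next whole number: n = 51 per group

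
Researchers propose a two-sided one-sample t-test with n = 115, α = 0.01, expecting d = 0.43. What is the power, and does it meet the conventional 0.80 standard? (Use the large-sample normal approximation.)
Power ≈ 0.98; the study is adequately powered (power ≥ 0.80)

Power calculation (one-sample t-test, normal approximation):
z_β = d · √n - z_{α/2}
z_β = 0.43 · √115 - 2.576
z_β = 0.43 · 10.724 - 2.576
z_β = 2.035

Power = Φ(z_β) = Φ(2.035) ≈ 0.979

Effect size d = 0.43 is small by Cohen's convention (0.2/0.5/0.8).

Threshold: power ≥ 0.80 is conventionally adequate.
Power ≈ 0.98 → the study is adequately powered (power ≥ 0.80).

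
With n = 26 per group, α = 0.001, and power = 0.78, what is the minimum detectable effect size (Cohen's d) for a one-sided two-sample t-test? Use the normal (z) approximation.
d ≈ 1.07

Minimum detectable effect (two-sample t-test, normal approximation):
d = (z_α + z_β) / √(n/2)
d = (3.090 + 0.772) / √(26/2)
d = 3.862 / 3.606
d ≈ 1.07

By Cohen's convention (0.2 small / 0.5 medium / 0.8 large): large effect.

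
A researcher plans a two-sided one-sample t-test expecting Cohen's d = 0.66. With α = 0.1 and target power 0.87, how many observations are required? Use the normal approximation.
n = 18

Sample size formula (one-sample t-test, normal approximation):
n = ((z_{α/2} + z_β) / d)²

z_{α/2} = 1.645 (for α = 0.1, two-sided)
z_β = 1.126 (for power = 0.87)
d = 0.66

n = ((1.645 + 1.126) / 0.66)²
n = (4.198)²
n ≈ 17.62
Round up to the next whole number: n = 18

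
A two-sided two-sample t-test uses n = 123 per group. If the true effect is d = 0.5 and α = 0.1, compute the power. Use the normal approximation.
Power ≈ 0.99

Power calculation (two-sample t-test, normal approximation):
z_β = d · √(n/2) - z_{α/2}
z_β = 0.5 · √(123/2) - 1.645
z_β = 0.5 · 7.842 - 1.645
z_β = 2.276

Power = Φ(z_β) = Φ(2.276) ≈ 0.989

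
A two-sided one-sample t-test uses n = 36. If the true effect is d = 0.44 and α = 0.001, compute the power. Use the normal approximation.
Power ≈ 0.26

Power calculation (one-sample t-test, normal approximation):
z_β = d · √n - z_{α/2}
z_β = 0.44 · √36 - 3.291
z_β = 0.44 · 6.000 - 3.291
z_β = -0.651

Power = Φ(z_β) = Φ(-0.651) ≈ 0.258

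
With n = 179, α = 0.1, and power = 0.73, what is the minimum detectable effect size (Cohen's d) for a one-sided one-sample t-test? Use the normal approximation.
d ≈ 0.14

Minimum detectable effect (one-sample t-test, normal approximation):
d = (z_α + z_β) / √n
d = (1.282 + 0.613) / √179
d = 1.894 / 13.379
d ≈ 0.14

By Cohen's convention (0.2 small / 0.5 medium / 0.8 large): very small effect.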